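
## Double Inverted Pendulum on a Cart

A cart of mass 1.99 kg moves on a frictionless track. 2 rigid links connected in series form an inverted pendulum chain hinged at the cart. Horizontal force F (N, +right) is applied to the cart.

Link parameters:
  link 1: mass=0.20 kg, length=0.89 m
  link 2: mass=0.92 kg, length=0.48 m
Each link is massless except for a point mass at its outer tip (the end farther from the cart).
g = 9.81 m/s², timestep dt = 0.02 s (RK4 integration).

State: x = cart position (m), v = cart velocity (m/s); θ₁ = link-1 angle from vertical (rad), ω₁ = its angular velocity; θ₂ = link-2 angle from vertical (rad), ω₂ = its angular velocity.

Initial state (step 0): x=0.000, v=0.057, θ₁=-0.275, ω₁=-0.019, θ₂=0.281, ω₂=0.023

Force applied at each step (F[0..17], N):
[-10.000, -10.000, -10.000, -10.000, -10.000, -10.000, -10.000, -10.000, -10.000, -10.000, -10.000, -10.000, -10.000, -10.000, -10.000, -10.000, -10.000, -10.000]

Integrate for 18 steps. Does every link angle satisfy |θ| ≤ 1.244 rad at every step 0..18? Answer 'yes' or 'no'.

apply F[0]=-10.000 → step 1: x=0.000, v=-0.029, θ₁=-0.277, ω₁=-0.199, θ₂=0.287, ω₂=0.593
apply F[1]=-10.000 → step 2: x=-0.001, v=-0.116, θ₁=-0.283, ω₁=-0.368, θ₂=0.305, ω₂=1.146
apply F[2]=-10.000 → step 3: x=-0.004, v=-0.204, θ₁=-0.292, ω₁=-0.517, θ₂=0.333, ω₂=1.670
apply F[3]=-10.000 → step 4: x=-0.009, v=-0.293, θ₁=-0.303, ω₁=-0.637, θ₂=0.371, ω₂=2.156
apply F[4]=-10.000 → step 5: x=-0.016, v=-0.384, θ₁=-0.317, ω₁=-0.725, θ₂=0.419, ω₂=2.599
apply F[5]=-10.000 → step 6: x=-0.025, v=-0.475, θ₁=-0.332, ω₁=-0.777, θ₂=0.475, ω₂=3.003
apply F[6]=-10.000 → step 7: x=-0.035, v=-0.568, θ₁=-0.348, ω₁=-0.794, θ₂=0.539, ω₂=3.373
apply F[7]=-10.000 → step 8: x=-0.047, v=-0.661, θ₁=-0.364, ω₁=-0.774, θ₂=0.610, ω₂=3.719
apply F[8]=-10.000 → step 9: x=-0.062, v=-0.755, θ₁=-0.379, ω₁=-0.719, θ₂=0.687, ω₂=4.050
apply F[9]=-10.000 → step 10: x=-0.078, v=-0.849, θ₁=-0.392, ω₁=-0.627, θ₂=0.772, ω₂=4.378
apply F[10]=-10.000 → step 11: x=-0.096, v=-0.943, θ₁=-0.403, ω₁=-0.495, θ₂=0.863, ω₂=4.714
apply F[11]=-10.000 → step 12: x=-0.115, v=-1.036, θ₁=-0.412, ω₁=-0.320, θ₂=0.960, ω₂=5.070
apply F[12]=-10.000 → step 13: x=-0.137, v=-1.129, θ₁=-0.416, ω₁=-0.095, θ₂=1.066, ω₂=5.458
apply F[13]=-10.000 → step 14: x=-0.160, v=-1.221, θ₁=-0.415, ω₁=0.189, θ₂=1.179, ω₂=5.893
apply F[14]=-10.000 → step 15: x=-0.186, v=-1.312, θ₁=-0.408, ω₁=0.544, θ₂=1.302, ω₂=6.390
apply F[15]=-10.000 → step 16: x=-0.213, v=-1.401, θ₁=-0.393, ω₁=0.988, θ₂=1.435, ω₂=6.969
apply F[16]=-10.000 → step 17: x=-0.242, v=-1.489, θ₁=-0.368, ω₁=1.541, θ₂=1.581, ω₂=7.654
apply F[17]=-10.000 → step 18: x=-0.272, v=-1.574, θ₁=-0.330, ω₁=2.230, θ₂=1.742, ω₂=8.472
Max |angle| over trajectory = 1.742 rad; bound = 1.244 → exceeded.

Answer: no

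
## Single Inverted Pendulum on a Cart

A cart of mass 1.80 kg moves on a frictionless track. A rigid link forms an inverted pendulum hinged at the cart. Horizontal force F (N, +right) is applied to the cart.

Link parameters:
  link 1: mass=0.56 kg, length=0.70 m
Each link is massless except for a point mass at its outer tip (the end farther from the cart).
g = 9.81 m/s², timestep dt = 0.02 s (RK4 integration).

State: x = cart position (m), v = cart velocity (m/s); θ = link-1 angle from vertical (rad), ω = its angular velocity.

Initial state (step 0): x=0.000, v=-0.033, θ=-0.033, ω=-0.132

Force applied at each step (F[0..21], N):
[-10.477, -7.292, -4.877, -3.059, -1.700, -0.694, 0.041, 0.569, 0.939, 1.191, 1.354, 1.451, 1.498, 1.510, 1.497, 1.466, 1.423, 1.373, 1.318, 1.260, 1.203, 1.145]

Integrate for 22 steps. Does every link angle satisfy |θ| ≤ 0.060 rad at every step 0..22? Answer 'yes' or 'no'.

Answer: yes

Derivation:
apply F[0]=-10.477 → step 1: x=-0.002, v=-0.147, θ=-0.034, ω=0.022
apply F[1]=-7.292 → step 2: x=-0.006, v=-0.226, θ=-0.033, ω=0.125
apply F[2]=-4.877 → step 3: x=-0.011, v=-0.279, θ=-0.029, ω=0.191
apply F[3]=-3.059 → step 4: x=-0.016, v=-0.311, θ=-0.025, ω=0.229
apply F[4]=-1.700 → step 5: x=-0.023, v=-0.328, θ=-0.021, ω=0.248
apply F[5]=-0.694 → step 6: x=-0.030, v=-0.335, θ=-0.016, ω=0.252
apply F[6]=+0.041 → step 7: x=-0.036, v=-0.334, θ=-0.011, ω=0.247
apply F[7]=+0.569 → step 8: x=-0.043, v=-0.327, θ=-0.006, ω=0.235
apply F[8]=+0.939 → step 9: x=-0.049, v=-0.316, θ=-0.001, ω=0.219
apply F[9]=+1.191 → step 10: x=-0.055, v=-0.303, θ=0.003, ω=0.200
apply F[10]=+1.354 → step 11: x=-0.061, v=-0.288, θ=0.007, ω=0.181
apply F[11]=+1.451 → step 12: x=-0.067, v=-0.273, θ=0.010, ω=0.161
apply F[12]=+1.498 → step 13: x=-0.072, v=-0.257, θ=0.013, ω=0.141
apply F[13]=+1.510 → step 14: x=-0.077, v=-0.241, θ=0.016, ω=0.123
apply F[14]=+1.497 → step 15: x=-0.082, v=-0.225, θ=0.018, ω=0.105
apply F[15]=+1.466 → step 16: x=-0.086, v=-0.210, θ=0.020, ω=0.089
apply F[16]=+1.423 → step 17: x=-0.090, v=-0.196, θ=0.022, ω=0.074
apply F[17]=+1.373 → step 18: x=-0.094, v=-0.182, θ=0.023, ω=0.061
apply F[18]=+1.318 → step 19: x=-0.098, v=-0.169, θ=0.024, ω=0.048
apply F[19]=+1.260 → step 20: x=-0.101, v=-0.156, θ=0.025, ω=0.037
apply F[20]=+1.203 → step 21: x=-0.104, v=-0.144, θ=0.026, ω=0.028
apply F[21]=+1.145 → step 22: x=-0.107, v=-0.133, θ=0.026, ω=0.019
Max |angle| over trajectory = 0.034 rad; bound = 0.060 → within bound.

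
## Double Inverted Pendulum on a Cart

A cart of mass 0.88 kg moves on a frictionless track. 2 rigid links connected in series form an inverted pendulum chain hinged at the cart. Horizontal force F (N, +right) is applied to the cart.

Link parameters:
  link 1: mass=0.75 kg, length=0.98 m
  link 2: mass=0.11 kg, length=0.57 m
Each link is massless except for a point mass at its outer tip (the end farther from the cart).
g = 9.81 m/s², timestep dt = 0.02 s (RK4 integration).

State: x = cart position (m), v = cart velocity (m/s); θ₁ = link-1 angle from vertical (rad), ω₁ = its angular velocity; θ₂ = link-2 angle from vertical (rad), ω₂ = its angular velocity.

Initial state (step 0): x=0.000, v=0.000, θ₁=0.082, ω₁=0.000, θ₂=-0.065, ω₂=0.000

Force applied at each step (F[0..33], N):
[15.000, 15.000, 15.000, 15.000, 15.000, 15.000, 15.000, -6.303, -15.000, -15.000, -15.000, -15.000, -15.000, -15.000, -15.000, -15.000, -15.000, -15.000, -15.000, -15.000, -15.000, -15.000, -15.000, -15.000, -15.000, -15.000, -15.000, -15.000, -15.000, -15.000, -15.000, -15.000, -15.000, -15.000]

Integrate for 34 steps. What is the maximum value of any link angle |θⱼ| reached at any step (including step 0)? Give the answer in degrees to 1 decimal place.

Answer: 18.2°

Derivation:
apply F[0]=+15.000 → step 1: x=0.003, v=0.323, θ₁=0.079, ω₁=-0.308, θ₂=-0.066, ω₂=-0.065
apply F[1]=+15.000 → step 2: x=0.013, v=0.649, θ₁=0.070, ω₁=-0.620, θ₂=-0.068, ω₂=-0.126
apply F[2]=+15.000 → step 3: x=0.029, v=0.977, θ₁=0.054, ω₁=-0.938, θ₂=-0.071, ω₂=-0.179
apply F[3]=+15.000 → step 4: x=0.052, v=1.310, θ₁=0.032, ω₁=-1.265, θ₂=-0.075, ω₂=-0.223
apply F[4]=+15.000 → step 5: x=0.082, v=1.648, θ₁=0.003, ω₁=-1.604, θ₂=-0.079, ω₂=-0.254
apply F[5]=+15.000 → step 6: x=0.118, v=1.991, θ₁=-0.032, ω₁=-1.955, θ₂=-0.085, ω₂=-0.272
apply F[6]=+15.000 → step 7: x=0.161, v=2.336, θ₁=-0.075, ω₁=-2.317, θ₂=-0.090, ω₂=-0.278
apply F[7]=-6.303 → step 8: x=0.207, v=2.203, θ₁=-0.120, ω₁=-2.201, θ₂=-0.096, ω₂=-0.277
apply F[8]=-15.000 → step 9: x=0.248, v=1.884, θ₁=-0.161, ω₁=-1.908, θ₂=-0.101, ω₂=-0.263
apply F[9]=-15.000 → step 10: x=0.282, v=1.575, θ₁=-0.196, ω₁=-1.636, θ₂=-0.106, ω₂=-0.235
apply F[10]=-15.000 → step 11: x=0.311, v=1.277, θ₁=-0.227, ω₁=-1.384, θ₂=-0.111, ω₂=-0.191
apply F[11]=-15.000 → step 12: x=0.333, v=0.989, θ₁=-0.252, ω₁=-1.150, θ₂=-0.114, ω₂=-0.133
apply F[12]=-15.000 → step 13: x=0.350, v=0.709, θ₁=-0.273, ω₁=-0.932, θ₂=-0.116, ω₂=-0.062
apply F[13]=-15.000 → step 14: x=0.362, v=0.436, θ₁=-0.289, ω₁=-0.726, θ₂=-0.116, ω₂=0.020
apply F[14]=-15.000 → step 15: x=0.368, v=0.168, θ₁=-0.302, ω₁=-0.529, θ₂=-0.115, ω₂=0.113
apply F[15]=-15.000 → step 16: x=0.368, v=-0.095, θ₁=-0.311, ω₁=-0.341, θ₂=-0.112, ω₂=0.214
apply F[16]=-15.000 → step 17: x=0.364, v=-0.357, θ₁=-0.315, ω₁=-0.156, θ₂=-0.106, ω₂=0.322
apply F[17]=-15.000 → step 18: x=0.354, v=-0.617, θ₁=-0.317, ω₁=0.025, θ₂=-0.099, ω₂=0.435
apply F[18]=-15.000 → step 19: x=0.339, v=-0.877, θ₁=-0.314, ω₁=0.207, θ₂=-0.089, ω₂=0.552
apply F[19]=-15.000 → step 20: x=0.319, v=-1.140, θ₁=-0.308, ω₁=0.392, θ₂=-0.077, ω₂=0.672
apply F[20]=-15.000 → step 21: x=0.294, v=-1.405, θ₁=-0.299, ω₁=0.582, θ₂=-0.062, ω₂=0.793
apply F[21]=-15.000 → step 22: x=0.263, v=-1.674, θ₁=-0.285, ω₁=0.779, θ₂=-0.045, ω₂=0.914
apply F[22]=-15.000 → step 23: x=0.227, v=-1.950, θ₁=-0.268, ω₁=0.986, θ₂=-0.025, ω₂=1.032
apply F[23]=-15.000 → step 24: x=0.185, v=-2.232, θ₁=-0.246, ω₁=1.207, θ₂=-0.004, ω₂=1.145
apply F[24]=-15.000 → step 25: x=0.137, v=-2.524, θ₁=-0.219, ω₁=1.443, θ₂=0.020, ω₂=1.250
apply F[25]=-15.000 → step 26: x=0.084, v=-2.825, θ₁=-0.188, ω₁=1.697, θ₂=0.046, ω₂=1.345
apply F[26]=-15.000 → step 27: x=0.024, v=-3.137, θ₁=-0.151, ω₁=1.971, θ₂=0.074, ω₂=1.426
apply F[27]=-15.000 → step 28: x=-0.042, v=-3.459, θ₁=-0.109, ω₁=2.267, θ₂=0.103, ω₂=1.489
apply F[28]=-15.000 → step 29: x=-0.114, v=-3.791, θ₁=-0.060, ω₁=2.586, θ₂=0.133, ω₂=1.532
apply F[29]=-15.000 → step 30: x=-0.193, v=-4.130, θ₁=-0.005, ω₁=2.924, θ₂=0.164, ω₂=1.552
apply F[30]=-15.000 → step 31: x=-0.279, v=-4.470, θ₁=0.057, ω₁=3.277, θ₂=0.195, ω₂=1.551
apply F[31]=-15.000 → step 32: x=-0.372, v=-4.804, θ₁=0.126, ω₁=3.636, θ₂=0.226, ω₂=1.534
apply F[32]=-15.000 → step 33: x=-0.472, v=-5.122, θ₁=0.202, ω₁=3.990, θ₂=0.257, ω₂=1.511
apply F[33]=-15.000 → step 34: x=-0.577, v=-5.410, θ₁=0.285, ω₁=4.324, θ₂=0.287, ω₂=1.499
Max |angle| over trajectory = 0.317 rad = 18.2°.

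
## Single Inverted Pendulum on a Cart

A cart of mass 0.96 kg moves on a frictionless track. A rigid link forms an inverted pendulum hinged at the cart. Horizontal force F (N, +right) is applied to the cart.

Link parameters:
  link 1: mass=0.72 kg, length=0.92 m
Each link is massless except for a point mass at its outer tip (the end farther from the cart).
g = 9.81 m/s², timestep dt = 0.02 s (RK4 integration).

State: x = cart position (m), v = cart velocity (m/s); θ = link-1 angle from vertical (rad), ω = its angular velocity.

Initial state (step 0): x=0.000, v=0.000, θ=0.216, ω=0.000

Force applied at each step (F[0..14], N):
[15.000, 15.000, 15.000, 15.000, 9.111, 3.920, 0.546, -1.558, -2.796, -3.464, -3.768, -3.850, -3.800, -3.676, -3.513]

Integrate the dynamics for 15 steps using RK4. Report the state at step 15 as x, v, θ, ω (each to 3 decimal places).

Answer: x=0.288, v=0.741, θ=-0.020, ω=-0.457

Derivation:
apply F[0]=+15.000 → step 1: x=0.003, v=0.273, θ=0.214, ω=-0.244
apply F[1]=+15.000 → step 2: x=0.011, v=0.546, θ=0.206, ω=-0.491
apply F[2]=+15.000 → step 3: x=0.025, v=0.823, θ=0.194, ω=-0.743
apply F[3]=+15.000 → step 4: x=0.044, v=1.104, θ=0.176, ω=-1.003
apply F[4]=+9.111 → step 5: x=0.068, v=1.269, θ=0.155, ω=-1.145
apply F[5]=+3.920 → step 6: x=0.094, v=1.331, θ=0.132, ω=-1.182
apply F[6]=+0.546 → step 7: x=0.120, v=1.327, θ=0.108, ω=-1.152
apply F[7]=-1.558 → step 8: x=0.146, v=1.283, θ=0.086, ω=-1.083
apply F[8]=-2.796 → step 9: x=0.171, v=1.215, θ=0.065, ω=-0.993
apply F[9]=-3.464 → step 10: x=0.195, v=1.135, θ=0.046, ω=-0.895
apply F[10]=-3.768 → step 11: x=0.217, v=1.052, θ=0.030, ω=-0.796
apply F[11]=-3.850 → step 12: x=0.237, v=0.969, θ=0.015, ω=-0.701
apply F[12]=-3.800 → step 13: x=0.255, v=0.888, θ=0.001, ω=-0.612
apply F[13]=-3.676 → step 14: x=0.272, v=0.812, θ=-0.010, ω=-0.531
apply F[14]=-3.513 → step 15: x=0.288, v=0.741, θ=-0.020, ω=-0.457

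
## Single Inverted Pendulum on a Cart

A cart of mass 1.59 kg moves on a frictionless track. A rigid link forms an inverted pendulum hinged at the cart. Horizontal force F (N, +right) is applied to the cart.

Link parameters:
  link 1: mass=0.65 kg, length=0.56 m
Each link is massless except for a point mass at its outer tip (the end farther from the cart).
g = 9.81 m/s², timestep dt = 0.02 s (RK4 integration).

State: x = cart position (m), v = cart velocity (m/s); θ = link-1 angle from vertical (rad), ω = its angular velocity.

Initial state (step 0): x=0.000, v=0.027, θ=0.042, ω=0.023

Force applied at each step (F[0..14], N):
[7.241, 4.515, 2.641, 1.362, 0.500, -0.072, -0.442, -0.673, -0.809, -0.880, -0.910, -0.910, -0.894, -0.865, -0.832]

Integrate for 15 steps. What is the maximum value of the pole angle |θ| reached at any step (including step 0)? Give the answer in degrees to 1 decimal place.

Answer: 2.4°

Derivation:
apply F[0]=+7.241 → step 1: x=0.001, v=0.115, θ=0.041, ω=-0.119
apply F[1]=+4.515 → step 2: x=0.004, v=0.168, θ=0.038, ω=-0.201
apply F[2]=+2.641 → step 3: x=0.008, v=0.199, θ=0.033, ω=-0.242
apply F[3]=+1.362 → step 4: x=0.012, v=0.213, θ=0.028, ω=-0.258
apply F[4]=+0.500 → step 5: x=0.016, v=0.217, θ=0.023, ω=-0.256
apply F[5]=-0.072 → step 6: x=0.021, v=0.215, θ=0.018, ω=-0.244
apply F[6]=-0.442 → step 7: x=0.025, v=0.208, θ=0.014, ω=-0.226
apply F[7]=-0.673 → step 8: x=0.029, v=0.199, θ=0.009, ω=-0.206
apply F[8]=-0.809 → step 9: x=0.033, v=0.188, θ=0.005, ω=-0.184
apply F[9]=-0.880 → step 10: x=0.036, v=0.177, θ=0.002, ω=-0.162
apply F[10]=-0.910 → step 11: x=0.040, v=0.165, θ=-0.001, ω=-0.142
apply F[11]=-0.910 → step 12: x=0.043, v=0.154, θ=-0.004, ω=-0.122
apply F[12]=-0.894 → step 13: x=0.046, v=0.143, θ=-0.006, ω=-0.105
apply F[13]=-0.865 → step 14: x=0.049, v=0.133, θ=-0.008, ω=-0.089
apply F[14]=-0.832 → step 15: x=0.051, v=0.123, θ=-0.010, ω=-0.074
Max |angle| over trajectory = 0.042 rad = 2.4°.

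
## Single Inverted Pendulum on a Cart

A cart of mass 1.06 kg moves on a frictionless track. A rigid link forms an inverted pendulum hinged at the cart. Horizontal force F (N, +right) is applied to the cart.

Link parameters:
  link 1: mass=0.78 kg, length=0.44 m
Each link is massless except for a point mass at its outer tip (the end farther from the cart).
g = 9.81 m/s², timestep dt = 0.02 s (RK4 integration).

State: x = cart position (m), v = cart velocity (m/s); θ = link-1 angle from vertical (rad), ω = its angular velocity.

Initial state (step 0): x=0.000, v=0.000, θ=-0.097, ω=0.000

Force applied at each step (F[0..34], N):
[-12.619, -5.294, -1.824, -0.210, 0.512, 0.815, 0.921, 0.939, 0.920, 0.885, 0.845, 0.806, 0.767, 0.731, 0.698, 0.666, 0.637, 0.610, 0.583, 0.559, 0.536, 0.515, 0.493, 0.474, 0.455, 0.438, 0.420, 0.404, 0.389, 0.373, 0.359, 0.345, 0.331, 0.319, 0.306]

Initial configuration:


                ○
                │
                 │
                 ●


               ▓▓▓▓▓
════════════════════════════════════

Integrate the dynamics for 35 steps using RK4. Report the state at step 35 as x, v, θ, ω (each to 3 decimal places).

Answer: x=-0.097, v=-0.017, θ=0.016, ω=-0.022

Derivation:
apply F[0]=-12.619 → step 1: x=-0.002, v=-0.223, θ=-0.092, ω=0.462
apply F[1]=-5.294 → step 2: x=-0.008, v=-0.310, θ=-0.082, ω=0.620
apply F[2]=-1.824 → step 3: x=-0.014, v=-0.334, θ=-0.069, ω=0.640
apply F[3]=-0.210 → step 4: x=-0.021, v=-0.329, θ=-0.057, ω=0.601
apply F[4]=+0.512 → step 5: x=-0.027, v=-0.312, θ=-0.045, ω=0.540
apply F[5]=+0.815 → step 6: x=-0.033, v=-0.291, θ=-0.035, ω=0.475
apply F[6]=+0.921 → step 7: x=-0.039, v=-0.269, θ=-0.026, ω=0.412
apply F[7]=+0.939 → step 8: x=-0.044, v=-0.248, θ=-0.019, ω=0.354
apply F[8]=+0.920 → step 9: x=-0.049, v=-0.229, θ=-0.012, ω=0.303
apply F[9]=+0.885 → step 10: x=-0.053, v=-0.211, θ=-0.006, ω=0.258
apply F[10]=+0.845 → step 11: x=-0.057, v=-0.194, θ=-0.002, ω=0.219
apply F[11]=+0.806 → step 12: x=-0.061, v=-0.179, θ=0.002, ω=0.184
apply F[12]=+0.767 → step 13: x=-0.064, v=-0.165, θ=0.006, ω=0.155
apply F[13]=+0.731 → step 14: x=-0.067, v=-0.152, θ=0.009, ω=0.129
apply F[14]=+0.698 → step 15: x=-0.070, v=-0.141, θ=0.011, ω=0.107
apply F[15]=+0.666 → step 16: x=-0.073, v=-0.130, θ=0.013, ω=0.087
apply F[16]=+0.637 → step 17: x=-0.075, v=-0.120, θ=0.014, ω=0.071
apply F[17]=+0.610 → step 18: x=-0.078, v=-0.110, θ=0.016, ω=0.056
apply F[18]=+0.583 → step 19: x=-0.080, v=-0.102, θ=0.017, ω=0.044
apply F[19]=+0.559 → step 20: x=-0.082, v=-0.094, θ=0.018, ω=0.033
apply F[20]=+0.536 → step 21: x=-0.084, v=-0.086, θ=0.018, ω=0.024
apply F[21]=+0.515 → step 22: x=-0.085, v=-0.079, θ=0.018, ω=0.016
apply F[22]=+0.493 → step 23: x=-0.087, v=-0.072, θ=0.019, ω=0.009
apply F[23]=+0.474 → step 24: x=-0.088, v=-0.066, θ=0.019, ω=0.004
apply F[24]=+0.455 → step 25: x=-0.089, v=-0.060, θ=0.019, ω=-0.001
apply F[25]=+0.438 → step 26: x=-0.091, v=-0.055, θ=0.019, ω=-0.005
apply F[26]=+0.420 → step 27: x=-0.092, v=-0.050, θ=0.019, ω=-0.009
apply F[27]=+0.404 → step 28: x=-0.093, v=-0.045, θ=0.018, ω=-0.012
apply F[28]=+0.389 → step 29: x=-0.093, v=-0.040, θ=0.018, ω=-0.014
apply F[29]=+0.373 → step 30: x=-0.094, v=-0.036, θ=0.018, ω=-0.016
apply F[30]=+0.359 → step 31: x=-0.095, v=-0.031, θ=0.018, ω=-0.018
apply F[31]=+0.345 → step 32: x=-0.095, v=-0.027, θ=0.017, ω=-0.019
apply F[32]=+0.331 → step 33: x=-0.096, v=-0.024, θ=0.017, ω=-0.020
apply F[33]=+0.319 → step 34: x=-0.096, v=-0.020, θ=0.016, ω=-0.021
apply F[34]=+0.306 → step 35: x=-0.097, v=-0.017, θ=0.016, ω=-0.022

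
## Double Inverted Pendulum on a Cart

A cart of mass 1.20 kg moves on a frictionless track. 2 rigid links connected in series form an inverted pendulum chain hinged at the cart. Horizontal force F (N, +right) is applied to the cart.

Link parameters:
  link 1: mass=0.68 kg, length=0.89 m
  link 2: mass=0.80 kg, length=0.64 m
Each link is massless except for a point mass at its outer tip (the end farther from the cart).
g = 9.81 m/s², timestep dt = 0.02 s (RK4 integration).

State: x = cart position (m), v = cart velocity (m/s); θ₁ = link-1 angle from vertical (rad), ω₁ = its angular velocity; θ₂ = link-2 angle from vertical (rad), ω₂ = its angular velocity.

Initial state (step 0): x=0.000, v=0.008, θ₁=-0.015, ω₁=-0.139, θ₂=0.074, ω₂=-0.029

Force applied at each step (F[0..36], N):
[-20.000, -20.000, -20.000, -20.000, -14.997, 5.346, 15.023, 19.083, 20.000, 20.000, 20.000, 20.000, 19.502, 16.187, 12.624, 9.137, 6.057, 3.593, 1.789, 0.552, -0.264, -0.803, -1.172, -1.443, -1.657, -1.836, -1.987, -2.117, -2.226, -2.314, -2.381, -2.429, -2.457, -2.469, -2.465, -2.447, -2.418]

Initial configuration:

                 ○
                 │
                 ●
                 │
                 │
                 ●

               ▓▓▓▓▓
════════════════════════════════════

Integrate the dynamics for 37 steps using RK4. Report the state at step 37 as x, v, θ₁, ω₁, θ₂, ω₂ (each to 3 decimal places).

apply F[0]=-20.000 → step 1: x=-0.003, v=-0.322, θ₁=-0.014, ω₁=0.205, θ₂=0.074, ω₂=0.031
apply F[1]=-20.000 → step 2: x=-0.013, v=-0.652, θ₁=-0.007, ω₁=0.552, θ₂=0.075, ω₂=0.088
apply F[2]=-20.000 → step 3: x=-0.029, v=-0.986, θ₁=0.008, ω₁=0.907, θ₂=0.077, ω₂=0.136
apply F[3]=-20.000 → step 4: x=-0.052, v=-1.323, θ₁=0.030, ω₁=1.276, θ₂=0.081, ω₂=0.171
apply F[4]=-14.997 → step 5: x=-0.081, v=-1.580, θ₁=0.058, ω₁=1.568, θ₂=0.084, ω₂=0.191
apply F[5]=+5.346 → step 6: x=-0.112, v=-1.506, θ₁=0.089, ω₁=1.498, θ₂=0.088, ω₂=0.198
apply F[6]=+15.023 → step 7: x=-0.140, v=-1.279, θ₁=0.116, ω₁=1.270, θ₂=0.092, ω₂=0.190
apply F[7]=+19.083 → step 8: x=-0.163, v=-0.993, θ₁=0.139, ω₁=0.989, θ₂=0.096, ω₂=0.166
apply F[8]=+20.000 → step 9: x=-0.180, v=-0.701, θ₁=0.156, ω₁=0.711, θ₂=0.099, ω₂=0.127
apply F[9]=+20.000 → step 10: x=-0.191, v=-0.414, θ₁=0.167, ω₁=0.448, θ₂=0.101, ω₂=0.078
apply F[10]=+20.000 → step 11: x=-0.196, v=-0.130, θ₁=0.174, ω₁=0.193, θ₂=0.102, ω₂=0.021
apply F[11]=+20.000 → step 12: x=-0.196, v=0.152, θ₁=0.175, ω₁=-0.057, θ₂=0.101, ω₂=-0.038
apply F[12]=+19.502 → step 13: x=-0.190, v=0.426, θ₁=0.172, ω₁=-0.299, θ₂=0.100, ω₂=-0.097
apply F[13]=+16.187 → step 14: x=-0.179, v=0.649, θ₁=0.164, ω₁=-0.489, θ₂=0.098, ω₂=-0.150
apply F[14]=+12.624 → step 15: x=-0.165, v=0.818, θ₁=0.153, ω₁=-0.624, θ₂=0.094, ω₂=-0.196
apply F[15]=+9.137 → step 16: x=-0.147, v=0.934, θ₁=0.139, ω₁=-0.707, θ₂=0.090, ω₂=-0.233
apply F[16]=+6.057 → step 17: x=-0.128, v=1.003, θ₁=0.125, ω₁=-0.744, θ₂=0.085, ω₂=-0.262
apply F[17]=+3.593 → step 18: x=-0.108, v=1.036, θ₁=0.110, ω₁=-0.746, θ₂=0.079, ω₂=-0.285
apply F[18]=+1.789 → step 19: x=-0.087, v=1.042, θ₁=0.095, ω₁=-0.724, θ₂=0.074, ω₂=-0.301
apply F[19]=+0.552 → step 20: x=-0.066, v=1.031, θ₁=0.081, ω₁=-0.688, θ₂=0.067, ω₂=-0.312
apply F[20]=-0.264 → step 21: x=-0.046, v=1.010, θ₁=0.068, ω₁=-0.645, θ₂=0.061, ω₂=-0.318
apply F[21]=-0.803 → step 22: x=-0.026, v=0.983, θ₁=0.055, ω₁=-0.600, θ₂=0.055, ω₂=-0.321
apply F[22]=-1.172 → step 23: x=-0.006, v=0.952, θ₁=0.044, ω₁=-0.555, θ₂=0.048, ω₂=-0.319
apply F[23]=-1.443 → step 24: x=0.012, v=0.919, θ₁=0.033, ω₁=-0.511, θ₂=0.042, ω₂=-0.315
apply F[24]=-1.657 → step 25: x=0.030, v=0.884, θ₁=0.023, ω₁=-0.469, θ₂=0.036, ω₂=-0.308
apply F[25]=-1.836 → step 26: x=0.048, v=0.849, θ₁=0.014, ω₁=-0.429, θ₂=0.030, ω₂=-0.299
apply F[26]=-1.987 → step 27: x=0.064, v=0.814, θ₁=0.006, ω₁=-0.391, θ₂=0.024, ω₂=-0.289
apply F[27]=-2.117 → step 28: x=0.080, v=0.778, θ₁=-0.001, ω₁=-0.355, θ₂=0.018, ω₂=-0.276
apply F[28]=-2.226 → step 29: x=0.095, v=0.742, θ₁=-0.008, ω₁=-0.321, θ₂=0.013, ω₂=-0.263
apply F[29]=-2.314 → step 30: x=0.110, v=0.706, θ₁=-0.014, ω₁=-0.288, θ₂=0.008, ω₂=-0.249
apply F[30]=-2.381 → step 31: x=0.124, v=0.670, θ₁=-0.020, ω₁=-0.257, θ₂=0.003, ω₂=-0.235
apply F[31]=-2.429 → step 32: x=0.137, v=0.635, θ₁=-0.024, ω₁=-0.229, θ₂=-0.002, ω₂=-0.220
apply F[32]=-2.457 → step 33: x=0.149, v=0.601, θ₁=-0.029, ω₁=-0.201, θ₂=-0.006, ω₂=-0.205
apply F[33]=-2.469 → step 34: x=0.161, v=0.567, θ₁=-0.032, ω₁=-0.176, θ₂=-0.010, ω₂=-0.190
apply F[34]=-2.465 → step 35: x=0.172, v=0.534, θ₁=-0.036, ω₁=-0.153, θ₂=-0.014, ω₂=-0.175
apply F[35]=-2.447 → step 36: x=0.182, v=0.502, θ₁=-0.039, ω₁=-0.131, θ₂=-0.017, ω₂=-0.160
apply F[36]=-2.418 → step 37: x=0.192, v=0.472, θ₁=-0.041, ω₁=-0.111, θ₂=-0.020, ω₂=-0.146

Answer: x=0.192, v=0.472, θ₁=-0.041, ω₁=-0.111, θ₂=-0.020, ω₂=-0.146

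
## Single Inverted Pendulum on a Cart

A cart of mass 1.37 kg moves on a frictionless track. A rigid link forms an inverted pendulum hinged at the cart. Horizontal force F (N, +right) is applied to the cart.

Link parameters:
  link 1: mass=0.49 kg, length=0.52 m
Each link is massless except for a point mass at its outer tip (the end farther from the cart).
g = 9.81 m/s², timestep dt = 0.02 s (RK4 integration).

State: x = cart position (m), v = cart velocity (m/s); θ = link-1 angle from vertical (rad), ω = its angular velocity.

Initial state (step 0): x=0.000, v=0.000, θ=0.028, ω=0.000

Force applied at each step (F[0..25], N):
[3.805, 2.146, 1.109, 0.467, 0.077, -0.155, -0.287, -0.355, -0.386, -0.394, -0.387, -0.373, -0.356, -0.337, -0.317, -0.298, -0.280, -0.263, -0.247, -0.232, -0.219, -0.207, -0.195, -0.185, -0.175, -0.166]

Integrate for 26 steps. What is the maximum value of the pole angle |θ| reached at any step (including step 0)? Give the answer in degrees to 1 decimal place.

Answer: 1.6°

Derivation:
apply F[0]=+3.805 → step 1: x=0.001, v=0.054, θ=0.027, ω=-0.093
apply F[1]=+2.146 → step 2: x=0.002, v=0.083, θ=0.025, ω=-0.139
apply F[2]=+1.109 → step 3: x=0.004, v=0.098, θ=0.022, ω=-0.159
apply F[3]=+0.467 → step 4: x=0.006, v=0.103, θ=0.019, ω=-0.161
apply F[4]=+0.077 → step 5: x=0.008, v=0.103, θ=0.015, ω=-0.155
apply F[5]=-0.155 → step 6: x=0.010, v=0.100, θ=0.012, ω=-0.143
apply F[6]=-0.287 → step 7: x=0.012, v=0.095, θ=0.010, ω=-0.130
apply F[7]=-0.355 → step 8: x=0.014, v=0.089, θ=0.007, ω=-0.115
apply F[8]=-0.386 → step 9: x=0.015, v=0.083, θ=0.005, ω=-0.101
apply F[9]=-0.394 → step 10: x=0.017, v=0.077, θ=0.003, ω=-0.088
apply F[10]=-0.387 → step 11: x=0.018, v=0.071, θ=0.002, ω=-0.076
apply F[11]=-0.373 → step 12: x=0.020, v=0.066, θ=0.000, ω=-0.065
apply F[12]=-0.356 → step 13: x=0.021, v=0.060, θ=-0.001, ω=-0.056
apply F[13]=-0.337 → step 14: x=0.022, v=0.056, θ=-0.002, ω=-0.047
apply F[14]=-0.317 → step 15: x=0.023, v=0.051, θ=-0.003, ω=-0.039
apply F[15]=-0.298 → step 16: x=0.024, v=0.047, θ=-0.004, ω=-0.033
apply F[16]=-0.280 → step 17: x=0.025, v=0.043, θ=-0.004, ω=-0.027
apply F[17]=-0.263 → step 18: x=0.026, v=0.040, θ=-0.005, ω=-0.022
apply F[18]=-0.247 → step 19: x=0.027, v=0.036, θ=-0.005, ω=-0.017
apply F[19]=-0.232 → step 20: x=0.027, v=0.033, θ=-0.005, ω=-0.014
apply F[20]=-0.219 → step 21: x=0.028, v=0.031, θ=-0.006, ω=-0.010
apply F[21]=-0.207 → step 22: x=0.029, v=0.028, θ=-0.006, ω=-0.007
apply F[22]=-0.195 → step 23: x=0.029, v=0.026, θ=-0.006, ω=-0.005
apply F[23]=-0.185 → step 24: x=0.030, v=0.023, θ=-0.006, ω=-0.003
apply F[24]=-0.175 → step 25: x=0.030, v=0.021, θ=-0.006, ω=-0.001
apply F[25]=-0.166 → step 26: x=0.031, v=0.019, θ=-0.006, ω=0.000
Max |angle| over trajectory = 0.028 rad = 1.6°.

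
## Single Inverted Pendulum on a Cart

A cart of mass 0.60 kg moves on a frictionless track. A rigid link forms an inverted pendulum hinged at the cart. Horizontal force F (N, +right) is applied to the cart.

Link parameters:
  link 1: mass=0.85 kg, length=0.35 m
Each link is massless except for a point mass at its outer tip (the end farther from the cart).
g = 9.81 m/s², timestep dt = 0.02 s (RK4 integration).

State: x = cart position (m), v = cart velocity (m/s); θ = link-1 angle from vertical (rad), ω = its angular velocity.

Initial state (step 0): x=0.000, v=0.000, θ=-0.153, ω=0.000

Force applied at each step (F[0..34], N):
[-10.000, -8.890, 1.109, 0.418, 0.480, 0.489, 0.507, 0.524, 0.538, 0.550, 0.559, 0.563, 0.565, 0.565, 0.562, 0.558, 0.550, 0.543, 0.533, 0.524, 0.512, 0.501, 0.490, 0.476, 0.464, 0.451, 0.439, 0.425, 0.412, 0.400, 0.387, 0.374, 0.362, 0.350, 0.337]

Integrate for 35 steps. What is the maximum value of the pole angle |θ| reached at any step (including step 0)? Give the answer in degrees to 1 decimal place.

apply F[0]=-10.000 → step 1: x=-0.003, v=-0.283, θ=-0.146, ω=0.716
apply F[1]=-8.890 → step 2: x=-0.011, v=-0.537, θ=-0.125, ω=1.358
apply F[2]=+1.109 → step 3: x=-0.021, v=-0.472, θ=-0.101, ω=1.110
apply F[3]=+0.418 → step 4: x=-0.030, v=-0.434, θ=-0.080, ω=0.953
apply F[4]=+0.480 → step 5: x=-0.038, v=-0.400, θ=-0.062, ω=0.814
apply F[5]=+0.489 → step 6: x=-0.046, v=-0.369, θ=-0.047, ω=0.695
apply F[6]=+0.507 → step 7: x=-0.053, v=-0.341, θ=-0.034, ω=0.593
apply F[7]=+0.524 → step 8: x=-0.060, v=-0.315, θ=-0.023, ω=0.504
apply F[8]=+0.538 → step 9: x=-0.066, v=-0.292, θ=-0.014, ω=0.428
apply F[9]=+0.550 → step 10: x=-0.071, v=-0.271, θ=-0.006, ω=0.362
apply F[10]=+0.559 → step 11: x=-0.077, v=-0.252, θ=0.000, ω=0.304
apply F[11]=+0.563 → step 12: x=-0.082, v=-0.234, θ=0.006, ω=0.255
apply F[12]=+0.565 → step 13: x=-0.086, v=-0.217, θ=0.011, ω=0.213
apply F[13]=+0.565 → step 14: x=-0.090, v=-0.202, θ=0.014, ω=0.176
apply F[14]=+0.562 → step 15: x=-0.094, v=-0.188, θ=0.018, ω=0.144
apply F[15]=+0.558 → step 16: x=-0.098, v=-0.174, θ=0.020, ω=0.117
apply F[16]=+0.550 → step 17: x=-0.101, v=-0.162, θ=0.022, ω=0.093
apply F[17]=+0.543 → step 18: x=-0.104, v=-0.150, θ=0.024, ω=0.073
apply F[18]=+0.533 → step 19: x=-0.107, v=-0.139, θ=0.025, ω=0.056
apply F[19]=+0.524 → step 20: x=-0.110, v=-0.129, θ=0.026, ω=0.041
apply F[20]=+0.512 → step 21: x=-0.112, v=-0.119, θ=0.027, ω=0.028
apply F[21]=+0.501 → step 22: x=-0.115, v=-0.110, θ=0.027, ω=0.017
apply F[22]=+0.490 → step 23: x=-0.117, v=-0.102, θ=0.028, ω=0.008
apply F[23]=+0.476 → step 24: x=-0.119, v=-0.093, θ=0.028, ω=0.000
apply F[24]=+0.464 → step 25: x=-0.120, v=-0.086, θ=0.028, ω=-0.006
apply F[25]=+0.451 → step 26: x=-0.122, v=-0.078, θ=0.027, ω=-0.012
apply F[26]=+0.439 → step 27: x=-0.124, v=-0.071, θ=0.027, ω=-0.017
apply F[27]=+0.425 → step 28: x=-0.125, v=-0.065, θ=0.027, ω=-0.021
apply F[28]=+0.412 → step 29: x=-0.126, v=-0.058, θ=0.026, ω=-0.024
apply F[29]=+0.400 → step 30: x=-0.127, v=-0.052, θ=0.026, ω=-0.026
apply F[30]=+0.387 → step 31: x=-0.128, v=-0.047, θ=0.025, ω=-0.028
apply F[31]=+0.374 → step 32: x=-0.129, v=-0.041, θ=0.025, ω=-0.030
apply F[32]=+0.362 → step 33: x=-0.130, v=-0.036, θ=0.024, ω=-0.031
apply F[33]=+0.350 → step 34: x=-0.131, v=-0.031, θ=0.024, ω=-0.032
apply F[34]=+0.337 → step 35: x=-0.131, v=-0.026, θ=0.023, ω=-0.033
Max |angle| over trajectory = 0.153 rad = 8.8°.

Answer: 8.8°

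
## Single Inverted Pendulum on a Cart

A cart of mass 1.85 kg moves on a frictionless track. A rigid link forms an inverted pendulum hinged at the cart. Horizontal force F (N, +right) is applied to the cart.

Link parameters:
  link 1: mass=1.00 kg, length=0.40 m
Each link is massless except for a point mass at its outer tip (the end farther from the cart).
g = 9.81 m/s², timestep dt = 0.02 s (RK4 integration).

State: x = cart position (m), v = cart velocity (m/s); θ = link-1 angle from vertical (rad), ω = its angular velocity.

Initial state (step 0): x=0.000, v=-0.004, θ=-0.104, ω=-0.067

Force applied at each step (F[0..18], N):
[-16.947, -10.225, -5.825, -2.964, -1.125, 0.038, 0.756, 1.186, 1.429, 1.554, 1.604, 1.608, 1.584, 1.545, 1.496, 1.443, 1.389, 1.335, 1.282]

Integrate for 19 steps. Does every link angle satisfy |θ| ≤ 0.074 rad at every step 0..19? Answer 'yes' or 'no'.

apply F[0]=-16.947 → step 1: x=-0.002, v=-0.175, θ=-0.102, ω=0.308
apply F[1]=-10.225 → step 2: x=-0.006, v=-0.275, θ=-0.093, ω=0.509
apply F[2]=-5.825 → step 3: x=-0.012, v=-0.329, θ=-0.082, ω=0.599
apply F[3]=-2.964 → step 4: x=-0.019, v=-0.353, θ=-0.070, ω=0.622
apply F[4]=-1.125 → step 5: x=-0.026, v=-0.358, θ=-0.058, ω=0.604
apply F[5]=+0.038 → step 6: x=-0.033, v=-0.352, θ=-0.046, ω=0.564
apply F[6]=+0.756 → step 7: x=-0.040, v=-0.340, θ=-0.036, ω=0.513
apply F[7]=+1.186 → step 8: x=-0.047, v=-0.324, θ=-0.026, ω=0.458
apply F[8]=+1.429 → step 9: x=-0.053, v=-0.306, θ=-0.017, ω=0.403
apply F[9]=+1.554 → step 10: x=-0.059, v=-0.288, θ=-0.010, ω=0.351
apply F[10]=+1.604 → step 11: x=-0.065, v=-0.270, θ=-0.003, ω=0.303
apply F[11]=+1.608 → step 12: x=-0.070, v=-0.253, θ=0.002, ω=0.259
apply F[12]=+1.584 → step 13: x=-0.075, v=-0.236, θ=0.007, ω=0.220
apply F[13]=+1.545 → step 14: x=-0.079, v=-0.220, θ=0.011, ω=0.185
apply F[14]=+1.496 → step 15: x=-0.084, v=-0.205, θ=0.015, ω=0.155
apply F[15]=+1.443 → step 16: x=-0.088, v=-0.192, θ=0.017, ω=0.128
apply F[16]=+1.389 → step 17: x=-0.091, v=-0.179, θ=0.020, ω=0.104
apply F[17]=+1.335 → step 18: x=-0.095, v=-0.166, θ=0.022, ω=0.084
apply F[18]=+1.282 → step 19: x=-0.098, v=-0.155, θ=0.023, ω=0.066
Max |angle| over trajectory = 0.104 rad; bound = 0.074 → exceeded.

Answer: no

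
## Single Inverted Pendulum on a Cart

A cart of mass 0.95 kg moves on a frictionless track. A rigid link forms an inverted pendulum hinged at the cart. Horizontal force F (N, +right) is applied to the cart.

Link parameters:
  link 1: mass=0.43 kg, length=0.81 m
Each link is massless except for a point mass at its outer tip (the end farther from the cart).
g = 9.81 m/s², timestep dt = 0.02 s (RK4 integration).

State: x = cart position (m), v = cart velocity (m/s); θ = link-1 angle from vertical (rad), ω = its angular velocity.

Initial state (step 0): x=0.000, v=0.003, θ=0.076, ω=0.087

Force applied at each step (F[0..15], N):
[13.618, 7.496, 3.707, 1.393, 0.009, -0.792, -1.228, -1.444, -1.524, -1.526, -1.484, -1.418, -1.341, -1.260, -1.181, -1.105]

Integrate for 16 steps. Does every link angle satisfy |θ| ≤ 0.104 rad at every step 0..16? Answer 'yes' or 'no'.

Answer: yes

Derivation:
apply F[0]=+13.618 → step 1: x=0.003, v=0.282, θ=0.074, ω=-0.238
apply F[1]=+7.496 → step 2: x=0.010, v=0.433, θ=0.068, ω=-0.407
apply F[2]=+3.707 → step 3: x=0.019, v=0.506, θ=0.059, ω=-0.481
apply F[3]=+1.393 → step 4: x=0.030, v=0.530, θ=0.049, ω=-0.498
apply F[4]=+0.009 → step 5: x=0.040, v=0.527, θ=0.040, ω=-0.483
apply F[5]=-0.792 → step 6: x=0.051, v=0.507, θ=0.030, ω=-0.450
apply F[6]=-1.228 → step 7: x=0.061, v=0.479, θ=0.022, ω=-0.409
apply F[7]=-1.444 → step 8: x=0.070, v=0.447, θ=0.014, ω=-0.365
apply F[8]=-1.524 → step 9: x=0.078, v=0.414, θ=0.007, ω=-0.322
apply F[9]=-1.526 → step 10: x=0.086, v=0.381, θ=0.001, ω=-0.281
apply F[10]=-1.484 → step 11: x=0.094, v=0.350, θ=-0.004, ω=-0.243
apply F[11]=-1.418 → step 12: x=0.100, v=0.321, θ=-0.009, ω=-0.209
apply F[12]=-1.341 → step 13: x=0.107, v=0.294, θ=-0.013, ω=-0.178
apply F[13]=-1.260 → step 14: x=0.112, v=0.269, θ=-0.016, ω=-0.150
apply F[14]=-1.181 → step 15: x=0.117, v=0.245, θ=-0.019, ω=-0.125
apply F[15]=-1.105 → step 16: x=0.122, v=0.224, θ=-0.021, ω=-0.104
Max |angle| over trajectory = 0.076 rad; bound = 0.104 → within bound.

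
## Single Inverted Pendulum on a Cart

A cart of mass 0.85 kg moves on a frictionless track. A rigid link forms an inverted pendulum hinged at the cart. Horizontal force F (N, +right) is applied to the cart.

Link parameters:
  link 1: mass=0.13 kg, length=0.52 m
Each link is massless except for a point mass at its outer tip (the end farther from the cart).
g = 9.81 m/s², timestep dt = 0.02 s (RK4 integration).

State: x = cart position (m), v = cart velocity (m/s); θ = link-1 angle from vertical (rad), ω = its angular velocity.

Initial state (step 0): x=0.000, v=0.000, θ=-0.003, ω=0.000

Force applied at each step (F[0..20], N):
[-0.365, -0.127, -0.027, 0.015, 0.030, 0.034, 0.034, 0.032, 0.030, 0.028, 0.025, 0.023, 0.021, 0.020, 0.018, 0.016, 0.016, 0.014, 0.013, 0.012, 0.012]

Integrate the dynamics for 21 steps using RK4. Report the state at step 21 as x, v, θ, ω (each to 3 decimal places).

Answer: x=-0.003, v=-0.003, θ=0.001, ω=0.001

Derivation:
apply F[0]=-0.365 → step 1: x=-0.000, v=-0.008, θ=-0.003, ω=0.015
apply F[1]=-0.127 → step 2: x=-0.000, v=-0.011, θ=-0.002, ω=0.020
apply F[2]=-0.027 → step 3: x=-0.001, v=-0.012, θ=-0.002, ω=0.020
apply F[3]=+0.015 → step 4: x=-0.001, v=-0.012, θ=-0.002, ω=0.019
apply F[4]=+0.030 → step 5: x=-0.001, v=-0.011, θ=-0.001, ω=0.017
apply F[5]=+0.034 → step 6: x=-0.001, v=-0.010, θ=-0.001, ω=0.014
apply F[6]=+0.034 → step 7: x=-0.001, v=-0.009, θ=-0.001, ω=0.013
apply F[7]=+0.032 → step 8: x=-0.002, v=-0.008, θ=-0.001, ω=0.011
apply F[8]=+0.030 → step 9: x=-0.002, v=-0.008, θ=-0.000, ω=0.009
apply F[9]=+0.028 → step 10: x=-0.002, v=-0.007, θ=-0.000, ω=0.008
apply F[10]=+0.025 → step 11: x=-0.002, v=-0.006, θ=-0.000, ω=0.007
apply F[11]=+0.023 → step 12: x=-0.002, v=-0.006, θ=0.000, ω=0.006
apply F[12]=+0.021 → step 13: x=-0.002, v=-0.005, θ=0.000, ω=0.005
apply F[13]=+0.020 → step 14: x=-0.002, v=-0.005, θ=0.000, ω=0.004
apply F[14]=+0.018 → step 15: x=-0.002, v=-0.004, θ=0.000, ω=0.003
apply F[15]=+0.016 → step 16: x=-0.003, v=-0.004, θ=0.000, ω=0.003
apply F[16]=+0.016 → step 17: x=-0.003, v=-0.004, θ=0.000, ω=0.002
apply F[17]=+0.014 → step 18: x=-0.003, v=-0.003, θ=0.000, ω=0.002
apply F[18]=+0.013 → step 19: x=-0.003, v=-0.003, θ=0.001, ω=0.001
apply F[19]=+0.012 → step 20: x=-0.003, v=-0.003, θ=0.001, ω=0.001
apply F[20]=+0.012 → step 21: x=-0.003, v=-0.003, θ=0.001, ω=0.001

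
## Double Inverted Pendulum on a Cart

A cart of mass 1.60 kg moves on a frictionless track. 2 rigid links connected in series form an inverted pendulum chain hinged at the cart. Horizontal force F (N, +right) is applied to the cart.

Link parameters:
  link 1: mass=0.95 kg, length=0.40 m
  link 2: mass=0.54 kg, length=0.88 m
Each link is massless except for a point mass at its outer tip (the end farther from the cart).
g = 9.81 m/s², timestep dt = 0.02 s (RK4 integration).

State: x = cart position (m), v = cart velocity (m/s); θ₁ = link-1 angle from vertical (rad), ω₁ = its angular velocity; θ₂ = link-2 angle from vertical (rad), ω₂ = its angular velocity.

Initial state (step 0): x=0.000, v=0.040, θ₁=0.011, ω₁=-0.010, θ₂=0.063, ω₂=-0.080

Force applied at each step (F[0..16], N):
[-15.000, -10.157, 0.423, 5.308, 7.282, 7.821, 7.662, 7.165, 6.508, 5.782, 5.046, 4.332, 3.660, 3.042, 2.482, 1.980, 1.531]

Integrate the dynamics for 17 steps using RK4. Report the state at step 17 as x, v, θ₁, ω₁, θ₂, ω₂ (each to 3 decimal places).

apply F[0]=-15.000 → step 1: x=-0.001, v=-0.150, θ₁=0.015, ω₁=0.457, θ₂=0.062, ω₂=-0.063
apply F[1]=-10.157 → step 2: x=-0.005, v=-0.280, θ₁=0.028, ω₁=0.783, θ₂=0.060, ω₂=-0.049
apply F[2]=+0.423 → step 3: x=-0.011, v=-0.281, θ₁=0.044, ω₁=0.797, θ₂=0.060, ω₂=-0.041
apply F[3]=+5.308 → step 4: x=-0.016, v=-0.224, θ₁=0.058, ω₁=0.677, θ₂=0.059, ω₂=-0.038
apply F[4]=+7.282 → step 5: x=-0.020, v=-0.145, θ₁=0.070, ω₁=0.513, θ₂=0.058, ω₂=-0.040
apply F[5]=+7.821 → step 6: x=-0.022, v=-0.061, θ₁=0.079, ω₁=0.345, θ₂=0.057, ω₂=-0.047
apply F[6]=+7.662 → step 7: x=-0.022, v=0.019, θ₁=0.084, ω₁=0.192, θ₂=0.056, ω₂=-0.056
apply F[7]=+7.165 → step 8: x=-0.021, v=0.093, θ₁=0.087, ω₁=0.059, θ₂=0.055, ω₂=-0.066
apply F[8]=+6.508 → step 9: x=-0.019, v=0.158, θ₁=0.087, ω₁=-0.051, θ₂=0.053, ω₂=-0.078
apply F[9]=+5.782 → step 10: x=-0.015, v=0.214, θ₁=0.085, ω₁=-0.140, θ₂=0.052, ω₂=-0.090
apply F[10]=+5.046 → step 11: x=-0.010, v=0.262, θ₁=0.081, ω₁=-0.209, θ₂=0.050, ω₂=-0.101
apply F[11]=+4.332 → step 12: x=-0.005, v=0.301, θ₁=0.077, ω₁=-0.260, θ₂=0.048, ω₂=-0.112
apply F[12]=+3.660 → step 13: x=0.002, v=0.333, θ₁=0.071, ω₁=-0.296, θ₂=0.045, ω₂=-0.122
apply F[13]=+3.042 → step 14: x=0.009, v=0.359, θ₁=0.065, ω₁=-0.320, θ₂=0.043, ω₂=-0.130
apply F[14]=+2.482 → step 15: x=0.016, v=0.379, θ₁=0.058, ω₁=-0.334, θ₂=0.040, ω₂=-0.137
apply F[15]=+1.980 → step 16: x=0.024, v=0.394, θ₁=0.052, ω₁=-0.339, θ₂=0.037, ω₂=-0.143
apply F[16]=+1.531 → step 17: x=0.032, v=0.404, θ₁=0.045, ω₁=-0.338, θ₂=0.035, ω₂=-0.147

Answer: x=0.032, v=0.404, θ₁=0.045, ω₁=-0.338, θ₂=0.035, ω₂=-0.147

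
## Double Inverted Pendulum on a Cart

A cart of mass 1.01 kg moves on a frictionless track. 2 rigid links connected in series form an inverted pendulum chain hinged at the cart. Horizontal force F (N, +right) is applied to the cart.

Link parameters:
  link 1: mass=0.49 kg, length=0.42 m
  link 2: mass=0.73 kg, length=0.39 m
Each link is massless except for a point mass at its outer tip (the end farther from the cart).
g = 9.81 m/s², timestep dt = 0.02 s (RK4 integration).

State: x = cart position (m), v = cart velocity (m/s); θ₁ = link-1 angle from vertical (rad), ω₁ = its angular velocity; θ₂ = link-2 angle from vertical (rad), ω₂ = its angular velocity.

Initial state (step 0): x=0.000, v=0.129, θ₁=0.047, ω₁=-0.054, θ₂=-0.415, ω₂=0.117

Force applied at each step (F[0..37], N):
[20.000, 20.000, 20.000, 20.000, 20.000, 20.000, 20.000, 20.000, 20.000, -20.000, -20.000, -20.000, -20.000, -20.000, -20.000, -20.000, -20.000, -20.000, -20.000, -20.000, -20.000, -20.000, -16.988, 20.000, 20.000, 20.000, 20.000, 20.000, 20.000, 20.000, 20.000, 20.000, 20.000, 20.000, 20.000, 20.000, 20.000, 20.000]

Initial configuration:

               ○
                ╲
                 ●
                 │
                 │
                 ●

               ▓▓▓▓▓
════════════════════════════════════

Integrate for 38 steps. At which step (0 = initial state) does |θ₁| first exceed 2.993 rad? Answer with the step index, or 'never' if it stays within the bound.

Answer: 23

Derivation:
apply F[0]=+20.000 → step 1: x=0.006, v=0.516, θ₁=0.039, ω₁=-0.724, θ₂=-0.417, ω₂=-0.346
apply F[1]=+20.000 → step 2: x=0.021, v=0.907, θ₁=0.018, ω₁=-1.428, θ₂=-0.429, ω₂=-0.772
apply F[2]=+20.000 → step 3: x=0.043, v=1.303, θ₁=-0.018, ω₁=-2.197, θ₂=-0.448, ω₂=-1.125
apply F[3]=+20.000 → step 4: x=0.073, v=1.703, θ₁=-0.071, ω₁=-3.057, θ₂=-0.473, ω₂=-1.362
apply F[4]=+20.000 → step 5: x=0.111, v=2.103, θ₁=-0.141, ω₁=-4.019, θ₂=-0.501, ω₂=-1.441
apply F[5]=+20.000 → step 6: x=0.157, v=2.486, θ₁=-0.232, ω₁=-5.065, θ₂=-0.529, ω₂=-1.336
apply F[6]=+20.000 → step 7: x=0.210, v=2.826, θ₁=-0.344, ω₁=-6.114, θ₂=-0.554, ω₂=-1.079
apply F[7]=+20.000 → step 8: x=0.269, v=3.086, θ₁=-0.476, ω₁=-7.018, θ₂=-0.572, ω₂=-0.808
apply F[8]=+20.000 → step 9: x=0.333, v=3.247, θ₁=-0.623, ω₁=-7.630, θ₂=-0.587, ω₂=-0.738
apply F[9]=-20.000 → step 10: x=0.393, v=2.824, θ₁=-0.770, ω₁=-7.145, θ₂=-0.602, ω₂=-0.757
apply F[10]=-20.000 → step 11: x=0.446, v=2.434, θ₁=-0.910, ω₁=-6.878, θ₂=-0.617, ω₂=-0.746
apply F[11]=-20.000 → step 12: x=0.491, v=2.060, θ₁=-1.046, ω₁=-6.792, θ₂=-0.632, ω₂=-0.697
apply F[12]=-20.000 → step 13: x=0.528, v=1.688, θ₁=-1.183, ω₁=-6.850, θ₂=-0.645, ω₂=-0.633
apply F[13]=-20.000 → step 14: x=0.558, v=1.306, θ₁=-1.321, ω₁=-7.027, θ₂=-0.657, ω₂=-0.587
apply F[14]=-20.000 → step 15: x=0.580, v=0.907, θ₁=-1.464, ω₁=-7.311, θ₂=-0.669, ω₂=-0.599
apply F[15]=-20.000 → step 16: x=0.594, v=0.483, θ₁=-1.614, ω₁=-7.702, θ₂=-0.682, ω₂=-0.713
apply F[16]=-20.000 → step 17: x=0.600, v=0.027, θ₁=-1.773, ω₁=-8.212, θ₂=-0.698, ω₂=-0.985
apply F[17]=-20.000 → step 18: x=0.595, v=-0.469, θ₁=-1.944, ω₁=-8.866, θ₂=-0.723, ω₂=-1.489
apply F[18]=-20.000 → step 19: x=0.580, v=-1.014, θ₁=-2.129, ω₁=-9.700, θ₂=-0.760, ω₂=-2.337
apply F[19]=-20.000 → step 20: x=0.554, v=-1.613, θ₁=-2.333, ω₁=-10.751, θ₂=-0.820, ω₂=-3.693
apply F[20]=-20.000 → step 21: x=0.516, v=-2.261, θ₁=-2.560, ω₁=-12.004, θ₂=-0.913, ω₂=-5.794
apply F[21]=-20.000 → step 22: x=0.464, v=-2.912, θ₁=-2.813, ω₁=-13.242, θ₂=-1.058, ω₂=-8.871
apply F[22]=-16.988 → step 23: x=0.400, v=-3.392, θ₁=-3.084, ω₁=-13.641, θ₂=-1.274, ω₂=-12.778
apply F[23]=+20.000 → step 24: x=0.337, v=-2.960, θ₁=-3.330, ω₁=-10.696, θ₂=-1.564, ω₂=-15.921
apply F[24]=+20.000 → step 25: x=0.282, v=-2.494, θ₁=-3.504, ω₁=-6.521, θ₂=-1.899, ω₂=-17.316
apply F[25]=+20.000 → step 26: x=0.237, v=-2.039, θ₁=-3.588, ω₁=-1.850, θ₂=-2.252, ω₂=-18.080
apply F[26]=+20.000 → step 27: x=0.201, v=-1.492, θ₁=-3.574, ω₁=3.470, θ₂=-2.627, ω₂=-19.732
apply F[27]=+20.000 → step 28: x=0.180, v=-0.525, θ₁=-3.434, ω₁=11.085, θ₂=-3.063, ω₂=-24.530
apply F[28]=+20.000 → step 29: x=0.183, v=0.698, θ₁=-3.163, ω₁=13.656, θ₂=-3.572, ω₂=-23.982
apply F[29]=+20.000 → step 30: x=0.200, v=0.957, θ₁=-2.945, ω₁=8.548, θ₂=-3.978, ω₂=-17.424
apply F[30]=+20.000 → step 31: x=0.222, v=1.214, θ₁=-2.804, ω₁=5.875, θ₂=-4.295, ω₂=-14.718
apply F[31]=+20.000 → step 32: x=0.249, v=1.534, θ₁=-2.704, ω₁=4.269, θ₂=-4.577, ω₂=-13.652
apply F[32]=+20.000 → step 33: x=0.283, v=1.913, θ₁=-2.630, ω₁=3.104, θ₂=-4.847, ω₂=-13.458
apply F[33]=+20.000 → step 34: x=0.326, v=2.370, θ₁=-2.578, ω₁=2.213, θ₂=-5.119, ω₂=-13.871
apply F[34]=+20.000 → step 35: x=0.379, v=2.947, θ₁=-2.539, ω₁=1.804, θ₂=-5.404, ω₂=-14.569
apply F[35]=+20.000 → step 36: x=0.445, v=3.627, θ₁=-2.498, ω₁=2.436, θ₂=-5.699, ω₂=-14.845
apply F[36]=+20.000 → step 37: x=0.524, v=4.257, θ₁=-2.434, ω₁=4.096, θ₂=-5.992, ω₂=-14.422
apply F[37]=+20.000 → step 38: x=0.614, v=4.714, θ₁=-2.333, ω₁=5.963, θ₂=-6.277, ω₂=-14.184
|θ₁| = 3.084 > 2.993 first at step 23.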